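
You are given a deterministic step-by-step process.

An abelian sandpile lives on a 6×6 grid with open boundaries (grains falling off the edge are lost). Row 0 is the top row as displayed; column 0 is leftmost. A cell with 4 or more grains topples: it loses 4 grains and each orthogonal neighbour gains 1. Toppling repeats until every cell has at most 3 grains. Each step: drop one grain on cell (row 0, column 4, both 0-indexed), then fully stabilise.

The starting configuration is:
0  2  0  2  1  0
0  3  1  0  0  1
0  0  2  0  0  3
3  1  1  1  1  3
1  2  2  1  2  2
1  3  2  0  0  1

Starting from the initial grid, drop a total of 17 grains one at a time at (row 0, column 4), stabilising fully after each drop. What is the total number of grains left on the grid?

51

step 0: 0  2  0  2  1  0
0  3  1  0  0  1
0  0  2  0  0  3
3  1  1  1  1  3
1  2  2  1  2  2
1  3  2  0  0  1
step 1: 0  2  0  2  2  0
0  3  1  0  0  1
0  0  2  0  0  3
3  1  1  1  1  3
1  2  2  1  2  2
1  3  2  0  0  1
step 2: 0  2  0  2  3  0
0  3  1  0  0  1
0  0  2  0  0  3
3  1  1  1  1  3
1  2  2  1  2  2
1  3  2  0  0  1
step 3: 0  2  0  3  0  1
0  3  1  0  1  1
0  0  2  0  0  3
3  1  1  1  1  3
1  2  2  1  2  2
1  3  2  0  0  1
step 4: 0  2  0  3  1  1
0  3  1  0  1  1
0  0  2  0  0  3
3  1  1  1  1  3
1  2  2  1  2  2
1  3  2  0  0  1
step 5: 0  2  0  3  2  1
0  3  1  0  1  1
0  0  2  0  0  3
3  1  1  1  1  3
1  2  2  1  2  2
1  3  2  0  0  1
step 6: 0  2  0  3  3  1
0  3  1  0  1  1
0  0  2  0  0  3
3  1  1  1  1  3
1  2  2  1  2  2
1  3  2  0  0  1
step 7: 0  2  1  0  1  2
0  3  1  1  2  1
0  0  2  0  0  3
3  1  1  1  1  3
1  2  2  1  2  2
1  3  2  0  0  1
step 8: 0  2  1  0  2  2
0  3  1  1  2  1
0  0  2  0  0  3
3  1  1  1  1  3
1  2  2  1  2  2
1  3  2  0  0  1
step 9: 0  2  1  0  3  2
0  3  1  1  2  1
0  0  2  0  0  3
3  1  1  1  1  3
1  2  2  1  2  2
1  3  2  0  0  1
step 10: 0  2  1  1  0  3
0  3  1  1  3  1
0  0  2  0  0  3
3  1  1  1  1  3
1  2  2  1  2  2
1  3  2  0  0  1
step 11: 0  2  1  1  1  3
0  3  1  1  3  1
0  0  2  0  0  3
3  1  1  1  1  3
1  2  2  1  2  2
1  3  2  0  0  1
step 12: 0  2  1  1  2  3
0  3  1  1  3  1
0  0  2  0  0  3
3  1  1  1  1  3
1  2  2  1  2  2
1  3  2  0  0  1
step 13: 0  2  1  1  3  3
0  3  1  1  3  1
0  0  2  0  0  3
3  1  1  1  1  3
1  2  2  1  2  2
1  3  2  0  0  1
step 14: 0  2  1  2  2  0
0  3  1  2  0  3
0  0  2  0  1  3
3  1  1  1  1  3
1  2  2  1  2  2
1  3  2  0  0  1
step 15: 0  2  1  2  3  0
0  3  1  2  0  3
0  0  2  0  1  3
3  1  1  1  1  3
1  2  2  1  2  2
1  3  2  0  0  1
step 16: 0  2  1  3  0  1
0  3  1  2  1  3
0  0  2  0  1  3
3  1  1  1  1  3
1  2  2  1  2  2
1  3  2  0  0  1
step 17: 0  2  1  3  1  1
0  3  1  2  1  3
0  0  2  0  1  3
3  1  1  1  1  3
1  2  2  1  2  2
1  3  2  0  0  1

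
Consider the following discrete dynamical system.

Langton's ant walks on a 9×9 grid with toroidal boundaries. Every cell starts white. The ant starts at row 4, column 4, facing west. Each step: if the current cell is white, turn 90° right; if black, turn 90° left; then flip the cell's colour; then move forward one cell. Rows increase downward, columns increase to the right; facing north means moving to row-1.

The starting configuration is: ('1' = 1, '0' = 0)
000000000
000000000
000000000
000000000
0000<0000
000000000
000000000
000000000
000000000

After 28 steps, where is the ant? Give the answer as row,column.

t=0: 000000000
000000000
000000000
000000000
0000<0000
000000000
000000000
000000000
000000000
t=1: 000000000
000000000
000000000
0000^0000
000010000
000000000
000000000
000000000
000000000
t=2: 000000000
000000000
000000000
00001>000
000010000
000000000
000000000
000000000
000000000
t=3: 000000000
000000000
000000000
000011000
00001v000
000000000
000000000
000000000
000000000
t=4: 000000000
000000000
000000000
000011000
0000<1000
000000000
000000000
000000000
000000000
t=5: 000000000
000000000
000000000
000011000
000001000
0000v0000
000000000
000000000
000000000
t=6: 000000000
000000000
000000000
000011000
000001000
000<10000
000000000
000000000
000000000
t=7: 000000000
000000000
000000000
000011000
000^01000
000110000
000000000
000000000
000000000
t=8: 000000000
000000000
000000000
000011000
0001>1000
000110000
000000000
000000000
000000000
t=9: 000000000
000000000
000000000
000011000
000111000
0001v0000
000000000
000000000
000000000
t=10: 000000000
000000000
000000000
000011000
000111000
00010>000
000000000
000000000
000000000
t=11: 000000000
000000000
000000000
000011000
000111000
000101000
00000v000
000000000
000000000
t=12: 000000000
000000000
000000000
000011000
000111000
000101000
0000<1000
000000000
000000000
t=13: 000000000
000000000
000000000
000011000
000111000
0001^1000
000011000
000000000
000000000
t=14: 000000000
000000000
000000000
000011000
000111000
00011>000
000011000
000000000
000000000
t=15: 000000000
000000000
000000000
000011000
00011^000
000110000
000011000
000000000
000000000
t=16: 000000000
000000000
000000000
000011000
0001<0000
000110000
000011000
000000000
000000000
t=17: 000000000
000000000
000000000
000011000
000100000
0001v0000
000011000
000000000
000000000
t=18: 000000000
000000000
000000000
000011000
000100000
00010>000
000011000
000000000
000000000
t=19: 000000000
000000000
000000000
000011000
000100000
000101000
00001v000
000000000
000000000
t=20: 000000000
000000000
000000000
000011000
000100000
000101000
000010>00
000000000
000000000
t=21: 000000000
000000000
000000000
000011000
000100000
000101000
000010100
000000v00
000000000
t=22: 000000000
000000000
000000000
000011000
000100000
000101000
000010100
00000<100
000000000
t=23: 000000000
000000000
000000000
000011000
000100000
000101000
00001^100
000001100
000000000
t=24: 000000000
000000000
000000000
000011000
000100000
000101000
000011>00
000001100
000000000
t=25: 000000000
000000000
000000000
000011000
000100000
000101^00
000011000
000001100
000000000
t=26: 000000000
000000000
000000000
000011000
000100000
0001011>0
000011000
000001100
000000000
t=27: 000000000
000000000
000000000
000011000
000100000
000101110
0000110v0
000001100
000000000
t=28: 000000000
000000000
000000000
000011000
000100000
000101110
000011<10
000001100
000000000

6,6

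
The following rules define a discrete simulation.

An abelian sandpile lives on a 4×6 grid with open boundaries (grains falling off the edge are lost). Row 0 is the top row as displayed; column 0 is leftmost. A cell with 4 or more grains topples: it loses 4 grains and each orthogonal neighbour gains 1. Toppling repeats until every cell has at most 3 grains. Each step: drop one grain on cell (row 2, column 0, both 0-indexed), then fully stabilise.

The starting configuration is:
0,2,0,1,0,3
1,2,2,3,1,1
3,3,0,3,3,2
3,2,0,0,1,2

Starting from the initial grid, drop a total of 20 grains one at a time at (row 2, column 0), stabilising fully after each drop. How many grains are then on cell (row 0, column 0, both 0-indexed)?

2

gen 0: 0,2,0,1,0,3
1,2,2,3,1,1
3,3,0,3,3,2
3,2,0,0,1,2
gen 1: 0,2,0,1,0,3
2,3,2,3,1,1
2,1,1,3,3,2
1,0,1,0,1,2
gen 2: 0,2,0,1,0,3
2,3,2,3,1,1
3,1,1,3,3,2
1,0,1,0,1,2
gen 3: 0,2,0,1,0,3
3,3,2,3,1,1
0,2,1,3,3,2
2,0,1,0,1,2
gen 4: 0,2,0,1,0,3
3,3,2,3,1,1
1,2,1,3,3,2
2,0,1,0,1,2
gen 5: 0,2,0,1,0,3
3,3,2,3,1,1
2,2,1,3,3,2
2,0,1,0,1,2
gen 6: 0,2,0,1,0,3
3,3,2,3,1,1
3,2,1,3,3,2
2,0,1,0,1,2
gen 7: 1,3,0,1,0,3
1,1,3,3,1,1
2,0,2,3,3,2
3,1,1,0,1,2
gen 8: 1,3,0,1,0,3
1,1,3,3,1,1
3,0,2,3,3,2
3,1,1,0,1,2
gen 9: 1,3,0,1,0,3
2,1,3,3,1,1
1,1,2,3,3,2
0,2,1,0,1,2
gen 10: 1,3,0,1,0,3
2,1,3,3,1,1
2,1,2,3,3,2
0,2,1,0,1,2
gen 11: 1,3,0,1,0,3
2,1,3,3,1,1
3,1,2,3,3,2
0,2,1,0,1,2
gen 12: 1,3,0,1,0,3
3,1,3,3,1,1
0,2,2,3,3,2
1,2,1,0,1,2
gen 13: 1,3,0,1,0,3
3,1,3,3,1,1
1,2,2,3,3,2
1,2,1,0,1,2
gen 14: 1,3,0,1,0,3
3,1,3,3,1,1
2,2,2,3,3,2
1,2,1,0,1,2
gen 15: 1,3,0,1,0,3
3,1,3,3,1,1
3,2,2,3,3,2
1,2,1,0,1,2
gen 16: 2,3,0,1,0,3
0,2,3,3,1,1
1,3,2,3,3,2
2,2,1,0,1,2
gen 17: 2,3,0,1,0,3
0,2,3,3,1,1
2,3,2,3,3,2
2,2,1,0,1,2
gen 18: 2,3,0,1,0,3
0,2,3,3,1,1
3,3,2,3,3,2
2,2,1,0,1,2
gen 19: 2,3,0,1,0,3
1,3,3,3,1,1
1,0,3,3,3,2
3,3,1,0,1,2
gen 20: 2,3,0,1,0,3
1,3,3,3,1,1
2,0,3,3,3,2
3,3,1,0,1,2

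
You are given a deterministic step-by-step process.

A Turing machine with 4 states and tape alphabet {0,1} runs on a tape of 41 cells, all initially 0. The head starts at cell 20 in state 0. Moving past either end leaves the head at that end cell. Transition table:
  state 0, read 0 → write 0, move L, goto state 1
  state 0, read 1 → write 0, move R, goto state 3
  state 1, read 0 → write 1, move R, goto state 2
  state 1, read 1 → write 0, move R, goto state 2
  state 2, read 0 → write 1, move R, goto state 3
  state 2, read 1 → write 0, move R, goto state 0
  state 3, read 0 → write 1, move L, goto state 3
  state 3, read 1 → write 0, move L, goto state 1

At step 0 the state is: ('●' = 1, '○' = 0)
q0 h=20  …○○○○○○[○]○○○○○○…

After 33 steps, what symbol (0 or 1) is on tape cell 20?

step 0: q0 h=20  …○○○○○○[○]○○○○○○…
step 1: q1 h=19  …○○○○○○[○]○○○○○○…
step 2: q2 h=20  …○○○○○●[○]○○○○○○…
step 3: q3 h=21  …○○○○●●[○]○○○○○○…
step 4: q3 h=20  …○○○○○●[●]●○○○○○…
step 5: q1 h=19  …○○○○○○[●]○●○○○○…
step 6: q2 h=20  …○○○○○○[○]●○○○○○…
step 7: q3 h=21  …○○○○○●[●]○○○○○○…
step 8: q1 h=20  …○○○○○○[●]○○○○○○…
step 9: q2 h=21  …○○○○○○[○]○○○○○○…
step 10: q3 h=22  …○○○○○●[○]○○○○○○…
step 11: q3 h=21  …○○○○○○[●]●○○○○○…
step 12: q1 h=20  …○○○○○○[○]○●○○○○…
step 13: q2 h=21  …○○○○○●[○]●○○○○○…
step 14: q3 h=22  …○○○○●●[●]○○○○○○…
step 15: q1 h=21  …○○○○○●[●]○○○○○○…
step 16: q2 h=22  …○○○○●○[○]○○○○○○…
step 17: q3 h=23  …○○○●○●[○]○○○○○○…
step 18: q3 h=22  …○○○○●○[●]●○○○○○…
step 19: q1 h=21  …○○○○○●[○]○●○○○○…
step 20: q2 h=22  …○○○○●●[○]●○○○○○…
step 21: q3 h=23  …○○○●●●[●]○○○○○○…
step 22: q1 h=22  …○○○○●●[●]○○○○○○…
step 23: q2 h=23  …○○○●●○[○]○○○○○○…
step 24: q3 h=24  …○○●●○●[○]○○○○○○…
step 25: q3 h=23  …○○○●●○[●]●○○○○○…
step 26: q1 h=22  …○○○○●●[○]○●○○○○…
step 27: q2 h=23  …○○○●●●[○]●○○○○○…
step 28: q3 h=24  …○○●●●●[●]○○○○○○…
step 29: q1 h=23  …○○○●●●[●]○○○○○○…
step 30: q2 h=24  …○○●●●○[○]○○○○○○…
step 31: q3 h=25  …○●●●○●[○]○○○○○○…
step 32: q3 h=24  …○○●●●○[●]●○○○○○…
step 33: q1 h=23  …○○○●●●[○]○●○○○○…

1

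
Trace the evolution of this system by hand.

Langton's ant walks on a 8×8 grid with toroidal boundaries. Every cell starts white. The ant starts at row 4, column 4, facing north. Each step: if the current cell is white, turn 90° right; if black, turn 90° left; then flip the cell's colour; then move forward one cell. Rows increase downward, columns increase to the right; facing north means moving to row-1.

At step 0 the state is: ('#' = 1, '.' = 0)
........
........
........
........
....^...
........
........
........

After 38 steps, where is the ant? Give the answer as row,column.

k=0  ........
........
........
........
....^...
........
........
........
k=1  ........
........
........
........
....#>..
........
........
........
k=2  ........
........
........
........
....##..
.....v..
........
........
k=3  ........
........
........
........
....##..
....<#..
........
........
k=4  ........
........
........
........
....^#..
....##..
........
........
k=5  ........
........
........
........
...<.#..
....##..
........
........
k=6  ........
........
........
...^....
...#.#..
....##..
........
........
k=7  ........
........
........
...#>...
...#.#..
....##..
........
........
k=8  ........
........
........
...##...
...#v#..
....##..
........
........
k=9  ........
........
........
...##...
...<##..
....##..
........
........
k=10  ........
........
........
...##...
....##..
...v##..
........
........
k=11  ........
........
........
...##...
....##..
..<###..
........
........
k=12  ........
........
........
...##...
..^.##..
..####..
........
........
k=13  ........
........
........
...##...
..#>##..
..####..
........
........
k=14  ........
........
........
...##...
..####..
..#v##..
........
........
k=15  ........
........
........
...##...
..####..
..#.>#..
........
........
k=16  ........
........
........
...##...
..##^#..
..#..#..
........
........
k=17  ........
........
........
...##...
..#<.#..
..#..#..
........
........
k=18  ........
........
........
...##...
..#..#..
..#v.#..
........
........
k=19  ........
........
........
...##...
..#..#..
..<#.#..
........
........
k=20  ........
........
........
...##...
..#..#..
...#.#..
..v.....
........
k=21  ........
........
........
...##...
..#..#..
...#.#..
.<#.....
........
k=22  ........
........
........
...##...
..#..#..
.^.#.#..
.##.....
........
k=23  ........
........
........
...##...
..#..#..
.#>#.#..
.##.....
........
k=24  ........
........
........
...##...
..#..#..
.###.#..
.#v.....
........
k=25  ........
........
........
...##...
..#..#..
.###.#..
.#.>....
........
k=26  ........
........
........
...##...
..#..#..
.###.#..
.#.#....
...v....
k=27  ........
........
........
...##...
..#..#..
.###.#..
.#.#....
..<#....
k=28  ........
........
........
...##...
..#..#..
.###.#..
.#^#....
..##....
k=29  ........
........
........
...##...
..#..#..
.###.#..
.##>....
..##....
k=30  ........
........
........
...##...
..#..#..
.##^.#..
.##.....
..##....
k=31  ........
........
........
...##...
..#..#..
.#<..#..
.##.....
..##....
k=32  ........
........
........
...##...
..#..#..
.#...#..
.#v.....
..##....
k=33  ........
........
........
...##...
..#..#..
.#...#..
.#.>....
..##....
k=34  ........
........
........
...##...
..#..#..
.#...#..
.#.#....
..#v....
k=35  ........
........
........
...##...
..#..#..
.#...#..
.#.#....
..#.>...
k=36  ....v...
........
........
...##...
..#..#..
.#...#..
.#.#....
..#.#...
k=37  ...<#...
........
........
...##...
..#..#..
.#...#..
.#.#....
..#.#...
k=38  ...##...
........
........
...##...
..#..#..
.#...#..
.#.#....
..#^#...

7,3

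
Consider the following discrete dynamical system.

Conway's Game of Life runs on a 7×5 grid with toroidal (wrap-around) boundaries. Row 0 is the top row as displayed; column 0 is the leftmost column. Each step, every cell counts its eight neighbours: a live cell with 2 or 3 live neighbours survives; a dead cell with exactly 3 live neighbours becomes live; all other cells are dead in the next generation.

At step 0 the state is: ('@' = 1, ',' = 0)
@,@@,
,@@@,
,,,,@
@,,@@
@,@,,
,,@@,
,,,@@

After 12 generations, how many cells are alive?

gen 0: @,@@,
,@@@,
,,,,@
@,,@@
@,@,,
,,@@,
,,,@@
gen 1: @,,,,
@@,,,
,@,,,
@@,@,
@,@,,
,@@,,
,@,,,
gen 2: @,,,,
@@,,,
,,,,@
@,,,@
@,,@@
@,@,,
@@@,,
gen 3: ,,@,@
@@,,@
,@,,@
,,,,,
,,,@,
,,@,,
@,@,@
gen 4: ,,@,,
,@@,@
,@,,@
,,,,,
,,,,,
,@@,@
@,@,@
gen 5: ,,@,@
,@@,,
,@@@,
,,,,,
,,,,,
,@@,@
@,@,@
gen 6: ,,@,@
@,,,,
,@,@,
,,@,,
,,,,,
,@@,@
,,@,@
gen 7: @@,,@
@@@@@
,@@,,
,,@,,
,@@@,
@@@,,
,,@,@
gen 8: ,,,,,
,,,,,
,,,,@
,,,,,
@,,@,
@,,,@
,,@,@
gen 9: ,,,,,
,,,,,
,,,,,
,,,,@
@,,,,
@@,,,
@,,@@
gen 10: ,,,,@
,,,,,
,,,,,
,,,,,
@@,,@
,@,,,
@@,,@
gen 11: ,,,,@
,,,,,
,,,,,
@,,,,
@@,,,
,,@,,
,@,,@
gen 12: @,,,,
,,,,,
,,,,,
@@,,,
@@,,,
,,@,,
@,,@,

8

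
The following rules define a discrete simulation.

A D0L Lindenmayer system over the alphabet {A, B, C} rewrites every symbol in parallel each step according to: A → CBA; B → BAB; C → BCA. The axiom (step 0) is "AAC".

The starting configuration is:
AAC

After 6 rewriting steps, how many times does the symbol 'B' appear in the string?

t=0: AAC
t=1: CBACBABCA
t=2: BCABABCBABCABABCBABABBCACBA
t=3: BABBCACBABABCBABABBCABABCBABABBCACBABABCBABABBCABABCBABABCBABABBABBCACBABCABABCBA
t=4: BABCBABABBABBCACBABCABABCBABABCBABABBCABABCBABABCBABABBABB…ABABBABCBABABBABBCACBABCABABCBABABBCACBABABCBABABBCABABCBA  (len 243)
t=5: BABCBABABBCABABCBABABCBABABBABCBABABBABBCACBABCABABCBABABB…BCBABABCBABABBCABABCBABABCBABABBABBCACBABABCBABABBCABABCBA  (len 729)
t=6: BABCBABABBCABABCBABABCBABABBABBCACBABABCBABABBCABABCBABABC…BCBABABCBABABBCABABCBABABCBABABBABBCACBABABCBABABBCABABCBA  (len 2187)

1092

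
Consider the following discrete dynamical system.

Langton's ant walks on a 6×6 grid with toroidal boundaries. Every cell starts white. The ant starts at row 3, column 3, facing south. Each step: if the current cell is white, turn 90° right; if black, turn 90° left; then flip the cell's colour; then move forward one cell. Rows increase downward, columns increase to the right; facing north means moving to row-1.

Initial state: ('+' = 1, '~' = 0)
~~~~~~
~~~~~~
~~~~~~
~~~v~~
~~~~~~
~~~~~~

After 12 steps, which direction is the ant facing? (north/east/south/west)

south

gen 0: ~~~~~~
~~~~~~
~~~~~~
~~~v~~
~~~~~~
~~~~~~
gen 1: ~~~~~~
~~~~~~
~~~~~~
~~<+~~
~~~~~~
~~~~~~
gen 2: ~~~~~~
~~~~~~
~~^~~~
~~++~~
~~~~~~
~~~~~~
gen 3: ~~~~~~
~~~~~~
~~+>~~
~~++~~
~~~~~~
~~~~~~
gen 4: ~~~~~~
~~~~~~
~~++~~
~~+v~~
~~~~~~
~~~~~~
gen 5: ~~~~~~
~~~~~~
~~++~~
~~+~>~
~~~~~~
~~~~~~
gen 6: ~~~~~~
~~~~~~
~~++~~
~~+~+~
~~~~v~
~~~~~~
gen 7: ~~~~~~
~~~~~~
~~++~~
~~+~+~
~~~<+~
~~~~~~
gen 8: ~~~~~~
~~~~~~
~~++~~
~~+^+~
~~~++~
~~~~~~
gen 9: ~~~~~~
~~~~~~
~~++~~
~~++>~
~~~++~
~~~~~~
gen 10: ~~~~~~
~~~~~~
~~++^~
~~++~~
~~~++~
~~~~~~
gen 11: ~~~~~~
~~~~~~
~~+++>
~~++~~
~~~++~
~~~~~~
gen 12: ~~~~~~
~~~~~~
~~++++
~~++~v
~~~++~
~~~~~~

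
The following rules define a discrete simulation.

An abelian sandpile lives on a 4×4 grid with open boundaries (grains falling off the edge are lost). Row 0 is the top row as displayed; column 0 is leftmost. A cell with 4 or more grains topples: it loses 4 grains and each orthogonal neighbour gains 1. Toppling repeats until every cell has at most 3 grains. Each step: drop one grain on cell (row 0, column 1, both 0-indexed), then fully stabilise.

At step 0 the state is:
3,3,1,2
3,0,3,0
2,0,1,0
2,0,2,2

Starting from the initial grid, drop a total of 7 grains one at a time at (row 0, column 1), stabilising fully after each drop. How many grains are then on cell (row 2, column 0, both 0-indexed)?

3

step 0: 3,3,1,2
3,0,3,0
2,0,1,0
2,0,2,2
step 1: 1,1,2,2
0,2,3,0
3,0,1,0
2,0,2,2
step 2: 1,2,2,2
0,2,3,0
3,0,1,0
2,0,2,2
step 3: 1,3,2,2
0,2,3,0
3,0,1,0
2,0,2,2
step 4: 2,0,3,2
0,3,3,0
3,0,1,0
2,0,2,2
step 5: 2,1,3,2
0,3,3,0
3,0,1,0
2,0,2,2
step 6: 2,2,3,2
0,3,3,0
3,0,1,0
2,0,2,2
step 7: 2,3,3,2
0,3,3,0
3,0,1,0
2,0,2,2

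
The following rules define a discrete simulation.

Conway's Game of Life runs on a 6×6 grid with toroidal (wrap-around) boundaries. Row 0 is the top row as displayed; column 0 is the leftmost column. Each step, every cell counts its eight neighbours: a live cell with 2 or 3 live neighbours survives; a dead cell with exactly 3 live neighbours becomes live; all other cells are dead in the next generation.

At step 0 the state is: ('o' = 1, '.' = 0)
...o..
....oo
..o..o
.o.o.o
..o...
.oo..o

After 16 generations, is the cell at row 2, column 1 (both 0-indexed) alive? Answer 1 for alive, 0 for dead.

t=0: ...o..
....oo
..o..o
.o.o.o
..o...
.oo..o
t=1: o.oo.o
...ooo
..oo.o
oo.oo.
...oo.
.ooo..
t=2: o....o
.o....
.o....
oo....
o....o
oo...o
t=3: .....o
.o....
.oo...
.o...o
......
.o..o.
t=4: o.....
ooo...
.oo...
ooo...
o.....
......
t=5: o.....
o.o...
...o..
o.o...
o.....
......
t=6: .o....
.o....
..oo..
.o....
.o....
......
t=7: ......
.o....
.oo...
.o....
......
......
t=8: ......
.oo...
ooo...
.oo...
......
......
t=9: ......
o.o...
o..o..
o.o...
......
......
t=10: ......
.o....
o.oo.o
.o....
......
......
t=11: ......
ooo...
o.o...
ooo...
......
......
t=12: .o....
o.o...
...o.o
o.o...
.o....
......
t=13: .o....
ooo...
o.oo.o
ooo...
.o....
......
t=14: ooo...
...o.o
...o.o
...o.o
ooo...
......
t=15: ooo...
.o.o.o
o.oo.o
.o.o.o
ooo...
......
t=16: ooo...
...o.o
...o.o
...o.o
ooo...
......

0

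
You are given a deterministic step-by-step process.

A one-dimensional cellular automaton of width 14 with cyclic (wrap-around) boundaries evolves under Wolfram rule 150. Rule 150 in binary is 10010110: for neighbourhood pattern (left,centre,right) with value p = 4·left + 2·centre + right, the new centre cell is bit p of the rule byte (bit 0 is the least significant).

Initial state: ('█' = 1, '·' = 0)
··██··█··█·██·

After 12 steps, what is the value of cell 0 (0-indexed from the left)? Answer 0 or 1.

gen 0: ··██··█··█·██·
gen 1: ·█··██████···█
gen 2: ·███·████·█·██
gen 3: ··█···██··█···
gen 4: ·███·█··████··
gen 5: █·█··███·██·█·
gen 6: █·███·█·····█·
gen 7: █··█··██···██·
gen 8: ██████··█·█···
gen 9: ·████·███·██·█
gen 10: ··██···█·····█
gen 11: ██··█·███···██
gen 12: █·███··█·█·█·█

1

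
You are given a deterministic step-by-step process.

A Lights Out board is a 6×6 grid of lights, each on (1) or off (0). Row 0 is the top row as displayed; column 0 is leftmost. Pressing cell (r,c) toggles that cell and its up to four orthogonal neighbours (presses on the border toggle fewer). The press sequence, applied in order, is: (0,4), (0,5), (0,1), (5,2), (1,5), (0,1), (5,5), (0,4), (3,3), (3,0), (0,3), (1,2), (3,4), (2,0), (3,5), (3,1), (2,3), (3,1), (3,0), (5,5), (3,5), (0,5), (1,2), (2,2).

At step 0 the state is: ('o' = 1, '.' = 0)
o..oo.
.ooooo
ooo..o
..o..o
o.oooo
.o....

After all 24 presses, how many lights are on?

0) o..oo.
.ooooo
ooo..o
..o..o
o.oooo
.o....
1) o....o
.ooo.o
ooo..o
..o..o
o.oooo
.o....
2) o...o.
.ooo..
ooo..o
..o..o
o.oooo
.o....
3) .oo.o.
..oo..
ooo..o
..o..o
o.oooo
.o....
4) .oo.o.
..oo..
ooo..o
..o..o
o..ooo
..oo..
5) .oo.oo
..oooo
ooo...
..o..o
o..ooo
..oo..
6) o...oo
.ooooo
ooo...
..o..o
o..ooo
..oo..
7) o...oo
.ooooo
ooo...
..o..o
o..oo.
..oooo
8) o..o..
.ooo.o
ooo...
..o..o
o..oo.
..oooo
9) o..o..
.ooo.o
oooo..
...ooo
o...o.
..oooo
10) o..o..
.ooo.o
.ooo..
oo.ooo
....o.
..oooo
11) o.o.o.
.oo..o
.ooo..
oo.ooo
....o.
..oooo
12) o...o.
...o.o
.o.o..
oo.ooo
....o.
..oooo
13) o...o.
...o.o
.o.oo.
oo....
......
..oooo
14) o...o.
o..o.o
o..oo.
.o....
......
..oooo
15) o...o.
o..o.o
o..ooo
.o..oo
.....o
..oooo
16) o...o.
o..o.o
oo.ooo
o.o.oo
.o...o
..oooo
17) o...o.
o....o
ooo..o
o.oooo
.o...o
..oooo
18) o...o.
o....o
o.o..o
.o.ooo
.....o
..oooo
19) o...o.
o....o
..o..o
o..ooo
o....o
..oooo
20) o...o.
o....o
..o..o
o..ooo
o.....
..oo..
21) o...o.
o....o
..o...
o..o..
o....o
..oo..
22) o....o
o.....
..o...
o..o..
o....o
..oo..
23) o.o..o
oooo..
......
o..o..
o....o
..oo..
24) o.o..o
oo.o..
.ooo..
o.oo..
o....o
..oo..

16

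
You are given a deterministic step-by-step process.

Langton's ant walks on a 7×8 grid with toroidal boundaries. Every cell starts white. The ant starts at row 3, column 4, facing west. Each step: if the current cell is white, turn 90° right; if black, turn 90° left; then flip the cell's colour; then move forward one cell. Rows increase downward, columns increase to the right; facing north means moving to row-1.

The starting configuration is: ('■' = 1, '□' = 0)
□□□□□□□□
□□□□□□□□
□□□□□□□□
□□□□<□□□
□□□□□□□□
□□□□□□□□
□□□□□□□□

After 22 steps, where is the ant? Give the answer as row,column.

step 0: □□□□□□□□
□□□□□□□□
□□□□□□□□
□□□□<□□□
□□□□□□□□
□□□□□□□□
□□□□□□□□
step 1: □□□□□□□□
□□□□□□□□
□□□□^□□□
□□□□■□□□
□□□□□□□□
□□□□□□□□
□□□□□□□□
step 2: □□□□□□□□
□□□□□□□□
□□□□■>□□
□□□□■□□□
□□□□□□□□
□□□□□□□□
□□□□□□□□
step 3: □□□□□□□□
□□□□□□□□
□□□□■■□□
□□□□■v□□
□□□□□□□□
□□□□□□□□
□□□□□□□□
step 4: □□□□□□□□
□□□□□□□□
□□□□■■□□
□□□□<■□□
□□□□□□□□
□□□□□□□□
□□□□□□□□
step 5: □□□□□□□□
□□□□□□□□
□□□□■■□□
□□□□□■□□
□□□□v□□□
□□□□□□□□
□□□□□□□□
step 6: □□□□□□□□
□□□□□□□□
□□□□■■□□
□□□□□■□□
□□□<■□□□
□□□□□□□□
□□□□□□□□
step 7: □□□□□□□□
□□□□□□□□
□□□□■■□□
□□□^□■□□
□□□■■□□□
□□□□□□□□
□□□□□□□□
step 8: □□□□□□□□
□□□□□□□□
□□□□■■□□
□□□■>■□□
□□□■■□□□
□□□□□□□□
□□□□□□□□
step 9: □□□□□□□□
□□□□□□□□
□□□□■■□□
□□□■■■□□
□□□■v□□□
□□□□□□□□
□□□□□□□□
step 10: □□□□□□□□
□□□□□□□□
□□□□■■□□
□□□■■■□□
□□□■□>□□
□□□□□□□□
□□□□□□□□
step 11: □□□□□□□□
□□□□□□□□
□□□□■■□□
□□□■■■□□
□□□■□■□□
□□□□□v□□
□□□□□□□□
step 12: □□□□□□□□
□□□□□□□□
□□□□■■□□
□□□■■■□□
□□□■□■□□
□□□□<■□□
□□□□□□□□
step 13: □□□□□□□□
□□□□□□□□
□□□□■■□□
□□□■■■□□
□□□■^■□□
□□□□■■□□
□□□□□□□□
step 14: □□□□□□□□
□□□□□□□□
□□□□■■□□
□□□■■■□□
□□□■■>□□
□□□□■■□□
□□□□□□□□
step 15: □□□□□□□□
□□□□□□□□
□□□□■■□□
□□□■■^□□
□□□■■□□□
□□□□■■□□
□□□□□□□□
step 16: □□□□□□□□
□□□□□□□□
□□□□■■□□
□□□■<□□□
□□□■■□□□
□□□□■■□□
□□□□□□□□
step 17: □□□□□□□□
□□□□□□□□
□□□□■■□□
□□□■□□□□
□□□■v□□□
□□□□■■□□
□□□□□□□□
step 18: □□□□□□□□
□□□□□□□□
□□□□■■□□
□□□■□□□□
□□□■□>□□
□□□□■■□□
□□□□□□□□
step 19: □□□□□□□□
□□□□□□□□
□□□□■■□□
□□□■□□□□
□□□■□■□□
□□□□■v□□
□□□□□□□□
step 20: □□□□□□□□
□□□□□□□□
□□□□■■□□
□□□■□□□□
□□□■□■□□
□□□□■□>□
□□□□□□□□
step 21: □□□□□□□□
□□□□□□□□
□□□□■■□□
□□□■□□□□
□□□■□■□□
□□□□■□■□
□□□□□□v□
step 22: □□□□□□□□
□□□□□□□□
□□□□■■□□
□□□■□□□□
□□□■□■□□
□□□□■□■□
□□□□□<■□

6,5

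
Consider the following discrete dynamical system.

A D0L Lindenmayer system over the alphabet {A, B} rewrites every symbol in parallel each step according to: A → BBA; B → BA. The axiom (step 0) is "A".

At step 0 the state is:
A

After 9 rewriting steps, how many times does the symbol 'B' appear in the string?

1970

step 0: A
step 1: BBA
step 2: BABABBA
step 3: BABBABABBABABABBA
step 4: BABBABABABBABABBABABABBABABBABABBABABABBA
step 5: BABBABABABBABABBABABBABABABBABABBABABABBABABBABABBABABABBABABBABABABBABABBABABABBABABBABABBABABABBA
step 6: BABBABABABBABABBABABBABABABBABABBABABABBABABBABABABBABABBA…BABBABABBABABABBABABBABABABBABABBABABABBABABBABABBABABABBA  (len 239)
step 7: BABBABABABBABABBABABBABABABBABABBABABABBABABBABABABBABABBA…BABBABABBABABABBABABBABABABBABABBABABABBABABBABABBABABABBA  (len 577)
step 8: BABBABABABBABABBABABBABABABBABABBABABABBABABBABABABBABABBA…BABBABABBABABABBABABBABABABBABABBABABABBABABBABABBABABABBA  (len 1393)
step 9: BABBABABABBABABBABABBABABABBABABBABABABBABABBABABABBABABBA…BABBABABBABABABBABABBABABABBABABBABABABBABABBABABBABABABBA  (len 3363)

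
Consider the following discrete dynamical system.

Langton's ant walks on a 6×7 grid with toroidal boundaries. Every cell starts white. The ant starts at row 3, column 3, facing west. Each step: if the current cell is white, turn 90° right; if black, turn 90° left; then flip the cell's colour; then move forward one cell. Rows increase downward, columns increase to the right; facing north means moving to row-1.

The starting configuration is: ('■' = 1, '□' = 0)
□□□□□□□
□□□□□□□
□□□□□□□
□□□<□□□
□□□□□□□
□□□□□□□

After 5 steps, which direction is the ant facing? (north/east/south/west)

t=0: □□□□□□□
□□□□□□□
□□□□□□□
□□□<□□□
□□□□□□□
□□□□□□□
t=1: □□□□□□□
□□□□□□□
□□□^□□□
□□□■□□□
□□□□□□□
□□□□□□□
t=2: □□□□□□□
□□□□□□□
□□□■>□□
□□□■□□□
□□□□□□□
□□□□□□□
t=3: □□□□□□□
□□□□□□□
□□□■■□□
□□□■v□□
□□□□□□□
□□□□□□□
t=4: □□□□□□□
□□□□□□□
□□□■■□□
□□□<■□□
□□□□□□□
□□□□□□□
t=5: □□□□□□□
□□□□□□□
□□□■■□□
□□□□■□□
□□□v□□□
□□□□□□□

south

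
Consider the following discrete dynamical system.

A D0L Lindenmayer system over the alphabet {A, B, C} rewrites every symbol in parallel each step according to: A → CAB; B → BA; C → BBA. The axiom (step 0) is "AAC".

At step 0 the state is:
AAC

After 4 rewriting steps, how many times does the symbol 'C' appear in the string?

23

t=0: AAC
t=1: CABCABBBA
t=2: BBACABBABBACABBABABACAB
t=3: BABACABBBACABBABACABBABACABBBACABBABACABBACABBACABBBACABBA
t=4: BACABBACABBBACABBABABACABBBACABBABACABBACABBBACABBABACABBA…ACABBBACABBABACABBBACABBABACABBBACABBABABACABBBACABBABACAB  (len 148)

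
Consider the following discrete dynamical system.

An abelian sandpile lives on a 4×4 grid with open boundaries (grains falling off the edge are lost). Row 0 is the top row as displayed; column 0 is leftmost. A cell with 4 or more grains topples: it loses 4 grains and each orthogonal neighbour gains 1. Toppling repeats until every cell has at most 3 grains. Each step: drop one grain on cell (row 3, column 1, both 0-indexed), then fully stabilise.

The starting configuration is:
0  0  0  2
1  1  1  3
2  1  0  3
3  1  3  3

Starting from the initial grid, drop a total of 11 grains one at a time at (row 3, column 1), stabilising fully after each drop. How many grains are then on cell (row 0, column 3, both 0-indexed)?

3

0) 0  0  0  2
1  1  1  3
2  1  0  3
3  1  3  3
1) 0  0  0  2
1  1  1  3
2  1  0  3
3  2  3  3
2) 0  0  0  2
1  1  1  3
2  1  0  3
3  3  3  3
3) 0  0  0  3
1  1  2  0
3  2  2  1
0  2  1  1
4) 0  0  0  3
1  1  2  0
3  2  2  1
0  3  1  1
5) 0  0  0  3
1  1  2  0
3  3  2  1
1  0  2  1
6) 0  0  0  3
1  1  2  0
3  3  2  1
1  1  2  1
7) 0  0  0  3
1  1  2  0
3  3  2  1
1  2  2  1
8) 0  0  0  3
1  1  2  0
3  3  2  1
1  3  2  1
9) 0  0  0  3
2  2  2  0
0  1  3  1
3  1  3  1
10) 0  0  0  3
2  2  2  0
0  1  3  1
3  2  3  1
11) 0  0  0  3
2  2  2  0
0  1  3  1
3  3  3  1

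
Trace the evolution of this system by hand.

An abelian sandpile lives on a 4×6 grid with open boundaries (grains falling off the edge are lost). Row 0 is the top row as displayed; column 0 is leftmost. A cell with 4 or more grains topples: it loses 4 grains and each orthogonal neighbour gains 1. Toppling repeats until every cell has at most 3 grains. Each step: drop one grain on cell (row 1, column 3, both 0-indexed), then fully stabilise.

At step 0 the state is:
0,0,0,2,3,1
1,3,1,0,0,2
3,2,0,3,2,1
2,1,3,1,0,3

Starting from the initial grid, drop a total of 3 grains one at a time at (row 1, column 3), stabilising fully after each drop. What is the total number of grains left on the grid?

gen 0: 0,0,0,2,3,1
1,3,1,0,0,2
3,2,0,3,2,1
2,1,3,1,0,3
gen 1: 0,0,0,2,3,1
1,3,1,1,0,2
3,2,0,3,2,1
2,1,3,1,0,3
gen 2: 0,0,0,2,3,1
1,3,1,2,0,2
3,2,0,3,2,1
2,1,3,1,0,3
gen 3: 0,0,0,2,3,1
1,3,1,3,0,2
3,2,0,3,2,1
2,1,3,1,0,3

37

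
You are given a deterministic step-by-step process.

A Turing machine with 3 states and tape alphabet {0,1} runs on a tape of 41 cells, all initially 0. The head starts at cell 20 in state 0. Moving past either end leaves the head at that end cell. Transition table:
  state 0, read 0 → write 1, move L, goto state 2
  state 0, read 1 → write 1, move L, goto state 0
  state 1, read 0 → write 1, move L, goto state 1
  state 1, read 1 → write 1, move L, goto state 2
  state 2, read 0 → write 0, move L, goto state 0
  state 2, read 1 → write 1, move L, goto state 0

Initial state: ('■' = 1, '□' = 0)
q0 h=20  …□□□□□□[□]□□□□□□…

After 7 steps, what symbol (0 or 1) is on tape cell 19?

step 0: q0 h=20  …□□□□□□[□]□□□□□□…
step 1: q2 h=19  …□□□□□□[□]■□□□□□…
step 2: q0 h=18  …□□□□□□[□]□■□□□□…
step 3: q2 h=17  …□□□□□□[□]■□■□□□…
step 4: q0 h=16  …□□□□□□[□]□■□■□□…
step 5: q2 h=15  …□□□□□□[□]■□■□■□…
step 6: q0 h=14  …□□□□□□[□]□■□■□■…
step 7: q2 h=13  …□□□□□□[□]■□■□■□…

0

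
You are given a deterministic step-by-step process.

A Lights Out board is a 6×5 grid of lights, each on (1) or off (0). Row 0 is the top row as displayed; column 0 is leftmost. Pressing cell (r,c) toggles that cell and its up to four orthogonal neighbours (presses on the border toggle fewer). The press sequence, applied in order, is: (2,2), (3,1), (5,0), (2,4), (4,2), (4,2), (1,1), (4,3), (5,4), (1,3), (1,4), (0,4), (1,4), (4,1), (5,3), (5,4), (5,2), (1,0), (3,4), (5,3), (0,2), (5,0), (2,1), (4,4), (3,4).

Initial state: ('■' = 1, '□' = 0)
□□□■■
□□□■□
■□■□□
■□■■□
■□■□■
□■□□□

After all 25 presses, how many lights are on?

14

0) □□□■■
□□□■□
■□■□□
■□■■□
■□■□■
□■□□□
1) □□□■■
□□■■□
■■□■□
■□□■□
■□■□■
□■□□□
2) □□□■■
□□■■□
■□□■□
□■■■□
■■■□■
□■□□□
3) □□□■■
□□■■□
■□□■□
□■■■□
□■■□■
■□□□□
4) □□□■■
□□■■■
■□□□■
□■■■■
□■■□■
■□□□□
5) □□□■■
□□■■■
■□□□■
□■□■■
□□□■■
■□■□□
6) □□□■■
□□■■■
■□□□■
□■■■■
□■■□■
■□□□□
7) □■□■■
■■□■■
■■□□■
□■■■■
□■■□■
■□□□□
8) □■□■■
■■□■■
■■□□■
□■■□■
□■□■□
■□□■□
9) □■□■■
■■□■■
■■□□■
□■■□■
□■□■■
■□□□■
10) □■□□■
■■■□□
■■□■■
□■■□■
□■□■■
■□□□■
11) □■□□□
■■■■■
■■□■□
□■■□■
□■□■■
■□□□■
12) □■□■■
■■■■□
■■□■□
□■■□■
□■□■■
■□□□■
13) □■□■□
■■■□■
■■□■■
□■■□■
□■□■■
■□□□■
14) □■□■□
■■■□■
■■□■■
□□■□■
■□■■■
■■□□■
15) □■□■□
■■■□■
■■□■■
□□■□■
■□■□■
■■■■□
16) □■□■□
■■■□■
■■□■■
□□■□■
■□■□□
■■■□■
17) □■□■□
■■■□■
■■□■■
□□■□■
■□□□□
■□□■■
18) ■■□■□
□□■□■
□■□■■
□□■□■
■□□□□
■□□■■
19) ■■□■□
□□■□■
□■□■□
□□■■□
■□□□■
■□□■■
20) ■■□■□
□□■□■
□■□■□
□□■■□
■□□■■
■□■□□
21) ■□■□□
□□□□■
□■□■□
□□■■□
■□□■■
■□■□□
22) ■□■□□
□□□□■
□■□■□
□□■■□
□□□■■
□■■□□
23) ■□■□□
□■□□■
■□■■□
□■■■□
□□□■■
□■■□□
24) ■□■□□
□■□□■
■□■■□
□■■■■
□□□□□
□■■□■
25) ■□■□□
□■□□■
■□■■■
□■■□□
□□□□■
□■■□■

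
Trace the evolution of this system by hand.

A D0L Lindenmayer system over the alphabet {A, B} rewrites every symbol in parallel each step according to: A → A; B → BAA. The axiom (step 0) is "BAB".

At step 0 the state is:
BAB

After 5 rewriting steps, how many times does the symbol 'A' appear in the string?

k=0  BAB
k=1  BAAABAA
k=2  BAAAAABAAAA
k=3  BAAAAAAABAAAAAA
k=4  BAAAAAAAAABAAAAAAAA
k=5  BAAAAAAAAAAABAAAAAAAAAA

21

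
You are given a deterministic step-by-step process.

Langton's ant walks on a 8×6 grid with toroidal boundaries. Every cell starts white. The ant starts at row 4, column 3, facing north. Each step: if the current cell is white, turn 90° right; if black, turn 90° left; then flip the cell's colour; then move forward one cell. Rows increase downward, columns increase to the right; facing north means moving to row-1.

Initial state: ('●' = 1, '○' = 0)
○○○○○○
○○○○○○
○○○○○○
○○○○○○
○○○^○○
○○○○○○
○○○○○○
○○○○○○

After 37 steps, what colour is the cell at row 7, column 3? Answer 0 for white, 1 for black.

1

k=0  ○○○○○○
○○○○○○
○○○○○○
○○○○○○
○○○^○○
○○○○○○
○○○○○○
○○○○○○
k=1  ○○○○○○
○○○○○○
○○○○○○
○○○○○○
○○○●>○
○○○○○○
○○○○○○
○○○○○○
k=2  ○○○○○○
○○○○○○
○○○○○○
○○○○○○
○○○●●○
○○○○v○
○○○○○○
○○○○○○
k=3  ○○○○○○
○○○○○○
○○○○○○
○○○○○○
○○○●●○
○○○<●○
○○○○○○
○○○○○○
k=4  ○○○○○○
○○○○○○
○○○○○○
○○○○○○
○○○^●○
○○○●●○
○○○○○○
○○○○○○
k=5  ○○○○○○
○○○○○○
○○○○○○
○○○○○○
○○<○●○
○○○●●○
○○○○○○
○○○○○○
k=6  ○○○○○○
○○○○○○
○○○○○○
○○^○○○
○○●○●○
○○○●●○
○○○○○○
○○○○○○
k=7  ○○○○○○
○○○○○○
○○○○○○
○○●>○○
○○●○●○
○○○●●○
○○○○○○
○○○○○○
k=8  ○○○○○○
○○○○○○
○○○○○○
○○●●○○
○○●v●○
○○○●●○
○○○○○○
○○○○○○
k=9  ○○○○○○
○○○○○○
○○○○○○
○○●●○○
○○<●●○
○○○●●○
○○○○○○
○○○○○○
k=10  ○○○○○○
○○○○○○
○○○○○○
○○●●○○
○○○●●○
○○v●●○
○○○○○○
○○○○○○
k=11  ○○○○○○
○○○○○○
○○○○○○
○○●●○○
○○○●●○
○<●●●○
○○○○○○
○○○○○○
k=12  ○○○○○○
○○○○○○
○○○○○○
○○●●○○
○^○●●○
○●●●●○
○○○○○○
○○○○○○
k=13  ○○○○○○
○○○○○○
○○○○○○
○○●●○○
○●>●●○
○●●●●○
○○○○○○
○○○○○○
k=14  ○○○○○○
○○○○○○
○○○○○○
○○●●○○
○●●●●○
○●v●●○
○○○○○○
○○○○○○
k=15  ○○○○○○
○○○○○○
○○○○○○
○○●●○○
○●●●●○
○●○>●○
○○○○○○
○○○○○○
k=16  ○○○○○○
○○○○○○
○○○○○○
○○●●○○
○●●^●○
○●○○●○
○○○○○○
○○○○○○
k=17  ○○○○○○
○○○○○○
○○○○○○
○○●●○○
○●<○●○
○●○○●○
○○○○○○
○○○○○○
k=18  ○○○○○○
○○○○○○
○○○○○○
○○●●○○
○●○○●○
○●v○●○
○○○○○○
○○○○○○
k=19  ○○○○○○
○○○○○○
○○○○○○
○○●●○○
○●○○●○
○<●○●○
○○○○○○
○○○○○○
k=20  ○○○○○○
○○○○○○
○○○○○○
○○●●○○
○●○○●○
○○●○●○
○v○○○○
○○○○○○
k=21  ○○○○○○
○○○○○○
○○○○○○
○○●●○○
○●○○●○
○○●○●○
<●○○○○
○○○○○○
k=22  ○○○○○○
○○○○○○
○○○○○○
○○●●○○
○●○○●○
^○●○●○
●●○○○○
○○○○○○
k=23  ○○○○○○
○○○○○○
○○○○○○
○○●●○○
○●○○●○
●>●○●○
●●○○○○
○○○○○○
k=24  ○○○○○○
○○○○○○
○○○○○○
○○●●○○
○●○○●○
●●●○●○
●v○○○○
○○○○○○
k=25  ○○○○○○
○○○○○○
○○○○○○
○○●●○○
○●○○●○
●●●○●○
●○>○○○
○○○○○○
k=26  ○○○○○○
○○○○○○
○○○○○○
○○●●○○
○●○○●○
●●●○●○
●○●○○○
○○v○○○
k=27  ○○○○○○
○○○○○○
○○○○○○
○○●●○○
○●○○●○
●●●○●○
●○●○○○
○<●○○○
k=28  ○○○○○○
○○○○○○
○○○○○○
○○●●○○
○●○○●○
●●●○●○
●^●○○○
○●●○○○
k=29  ○○○○○○
○○○○○○
○○○○○○
○○●●○○
○●○○●○
●●●○●○
●●>○○○
○●●○○○
k=30  ○○○○○○
○○○○○○
○○○○○○
○○●●○○
○●○○●○
●●^○●○
●●○○○○
○●●○○○
k=31  ○○○○○○
○○○○○○
○○○○○○
○○●●○○
○●○○●○
●<○○●○
●●○○○○
○●●○○○
k=32  ○○○○○○
○○○○○○
○○○○○○
○○●●○○
○●○○●○
●○○○●○
●v○○○○
○●●○○○
k=33  ○○○○○○
○○○○○○
○○○○○○
○○●●○○
○●○○●○
●○○○●○
●○>○○○
○●●○○○
k=34  ○○○○○○
○○○○○○
○○○○○○
○○●●○○
○●○○●○
●○○○●○
●○●○○○
○●v○○○
k=35  ○○○○○○
○○○○○○
○○○○○○
○○●●○○
○●○○●○
●○○○●○
●○●○○○
○●○>○○
k=36  ○○○v○○
○○○○○○
○○○○○○
○○●●○○
○●○○●○
●○○○●○
●○●○○○
○●○●○○
k=37  ○○<●○○
○○○○○○
○○○○○○
○○●●○○
○●○○●○
●○○○●○
●○●○○○
○●○●○○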